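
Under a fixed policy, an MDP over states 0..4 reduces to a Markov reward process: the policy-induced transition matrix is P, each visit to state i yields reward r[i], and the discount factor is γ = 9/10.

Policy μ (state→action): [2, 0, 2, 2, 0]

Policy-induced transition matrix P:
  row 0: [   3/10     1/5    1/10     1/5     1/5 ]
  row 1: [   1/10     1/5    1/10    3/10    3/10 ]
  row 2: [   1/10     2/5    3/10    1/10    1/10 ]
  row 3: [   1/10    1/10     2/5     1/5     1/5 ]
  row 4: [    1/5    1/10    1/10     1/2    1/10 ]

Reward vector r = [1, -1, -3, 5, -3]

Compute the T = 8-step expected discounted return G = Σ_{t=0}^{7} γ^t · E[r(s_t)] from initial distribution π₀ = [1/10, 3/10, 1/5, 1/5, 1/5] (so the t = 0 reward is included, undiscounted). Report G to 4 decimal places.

t=0: π = [0.1000, 0.3000, 0.2000, 0.2000, 0.2000], E[r] = -0.4000, γ^t·E[r] = -0.400000, running G = -0.400000
t=1: π = [0.1400, 0.2000, 0.2000, 0.2700, 0.1900], E[r] = 0.1200, γ^t·E[r] = 0.108000, running G = -0.292000
t=2: π = [0.1470, 0.1940, 0.2210, 0.2570, 0.1810], E[r] = 0.0320, γ^t·E[r] = 0.025920, running G = -0.266080
t=3: π = [0.1475, 0.2004, 0.2213, 0.2516, 0.1792], E[r] = 0.0036, γ^t·E[r] = 0.002624, running G = -0.263456
t=4: π = [0.1474, 0.2012, 0.2197, 0.2517, 0.1800], E[r] = 0.0054, γ^t·E[r] = 0.003543, running G = -0.259913
t=5: π = [0.1475, 0.2008, 0.2194, 0.2521, 0.1801], E[r] = 0.0086, γ^t·E[r] = 0.005092, running G = -0.254820
t=6: π = [0.1475, 0.2007, 0.2195, 0.2522, 0.1801], E[r] = 0.0088, γ^t·E[r] = 0.004667, running G = -0.250154
t=7: π = [0.1475, 0.2007, 0.2196, 0.2521, 0.1801], E[r] = 0.0086, γ^t·E[r] = 0.004113, running G = -0.246041

G = -0.2460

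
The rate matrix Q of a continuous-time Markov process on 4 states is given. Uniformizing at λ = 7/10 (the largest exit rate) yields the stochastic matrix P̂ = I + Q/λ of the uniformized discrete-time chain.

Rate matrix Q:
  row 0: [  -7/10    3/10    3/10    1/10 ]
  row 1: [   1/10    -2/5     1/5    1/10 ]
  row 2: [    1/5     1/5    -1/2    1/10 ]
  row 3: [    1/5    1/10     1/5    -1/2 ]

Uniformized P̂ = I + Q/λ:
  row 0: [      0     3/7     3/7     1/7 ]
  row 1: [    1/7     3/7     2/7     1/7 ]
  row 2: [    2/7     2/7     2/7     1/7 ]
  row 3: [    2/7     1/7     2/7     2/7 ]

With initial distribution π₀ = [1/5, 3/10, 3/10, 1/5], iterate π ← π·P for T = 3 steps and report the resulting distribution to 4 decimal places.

π = [0.1848, 0.3362, 0.3122, 0.1668]

t=0: π = [0.2000, 0.3000, 0.3000, 0.2000]
t=1: π = [0.1857, 0.3286, 0.3143, 0.1714]
t=2: π = [0.1857, 0.3347, 0.3122, 0.1673]
t=3: π = [0.1848, 0.3362, 0.3122, 0.1668]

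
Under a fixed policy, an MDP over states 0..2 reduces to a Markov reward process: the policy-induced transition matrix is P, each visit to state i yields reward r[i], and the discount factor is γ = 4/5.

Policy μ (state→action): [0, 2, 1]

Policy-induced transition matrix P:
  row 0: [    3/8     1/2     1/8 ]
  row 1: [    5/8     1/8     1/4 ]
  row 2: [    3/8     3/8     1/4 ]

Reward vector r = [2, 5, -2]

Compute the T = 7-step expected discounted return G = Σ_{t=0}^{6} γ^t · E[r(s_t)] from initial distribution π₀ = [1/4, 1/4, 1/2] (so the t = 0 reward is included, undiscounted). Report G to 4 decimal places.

t=0: π = [0.2500, 0.2500, 0.5000], E[r] = 0.7500, γ^t·E[r] = 0.750000, running G = 0.750000
t=1: π = [0.4375, 0.3438, 0.2188], E[r] = 2.1563, γ^t·E[r] = 1.725000, running G = 2.475000
t=2: π = [0.4609, 0.3438, 0.1953], E[r] = 2.2500, γ^t·E[r] = 1.440000, running G = 3.915000
t=3: π = [0.4609, 0.3467, 0.1924], E[r] = 2.2705, γ^t·E[r] = 1.162500, running G = 5.077500
t=4: π = [0.4617, 0.3459, 0.1924], E[r] = 2.2683, γ^t·E[r] = 0.929100, running G = 6.006600
t=5: π = [0.4615, 0.3462, 0.1923], E[r] = 2.2695, γ^t·E[r] = 0.743670, running G = 6.750270
t=6: π = [0.4616, 0.3461, 0.1923], E[r] = 2.2691, γ^t·E[r] = 0.594840, running G = 7.345110

G = 7.3451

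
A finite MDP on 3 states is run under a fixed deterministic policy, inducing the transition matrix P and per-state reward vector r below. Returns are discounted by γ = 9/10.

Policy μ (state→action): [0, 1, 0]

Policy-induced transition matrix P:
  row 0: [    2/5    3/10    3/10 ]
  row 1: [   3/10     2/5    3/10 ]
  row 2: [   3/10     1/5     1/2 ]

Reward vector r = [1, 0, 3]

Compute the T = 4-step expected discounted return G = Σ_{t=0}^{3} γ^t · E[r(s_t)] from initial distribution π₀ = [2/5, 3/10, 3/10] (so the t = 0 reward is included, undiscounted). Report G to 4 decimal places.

t=0: π = [0.4000, 0.3000, 0.3000], E[r] = 1.3000, γ^t·E[r] = 1.300000, running G = 1.300000
t=1: π = [0.3400, 0.3000, 0.3600], E[r] = 1.4200, γ^t·E[r] = 1.278000, running G = 2.578000
t=2: π = [0.3340, 0.2940, 0.3720], E[r] = 1.4500, γ^t·E[r] = 1.174500, running G = 3.752500
t=3: π = [0.3334, 0.2922, 0.3744], E[r] = 1.4566, γ^t·E[r] = 1.061861, running G = 4.814361

G = 4.8144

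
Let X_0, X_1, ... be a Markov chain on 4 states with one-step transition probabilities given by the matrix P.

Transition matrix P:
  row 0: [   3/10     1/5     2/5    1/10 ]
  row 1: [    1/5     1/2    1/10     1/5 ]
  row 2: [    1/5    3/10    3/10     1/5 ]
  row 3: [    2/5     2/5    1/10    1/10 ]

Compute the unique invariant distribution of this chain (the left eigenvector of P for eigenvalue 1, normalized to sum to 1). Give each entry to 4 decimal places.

π = [0.2574, 0.3626, 0.2215, 0.1584]

Balance equations π_j = Σ_i π_i·P[i][j]:
  π_0 = 3/10·π_0 + 1/5·π_1 + 1/5·π_2 + 2/5·π_3
  π_1 = 1/5·π_0 + 1/2·π_1 + 3/10·π_2 + 2/5·π_3
  π_2 = 2/5·π_0 + 1/10·π_1 + 3/10·π_2 + 1/10·π_3
  normalize: π_0 + π_1 + π_2 + π_3 = 1
Solving the linear system gives exactly π = [26/101, 293/808, 179/808, 16/101].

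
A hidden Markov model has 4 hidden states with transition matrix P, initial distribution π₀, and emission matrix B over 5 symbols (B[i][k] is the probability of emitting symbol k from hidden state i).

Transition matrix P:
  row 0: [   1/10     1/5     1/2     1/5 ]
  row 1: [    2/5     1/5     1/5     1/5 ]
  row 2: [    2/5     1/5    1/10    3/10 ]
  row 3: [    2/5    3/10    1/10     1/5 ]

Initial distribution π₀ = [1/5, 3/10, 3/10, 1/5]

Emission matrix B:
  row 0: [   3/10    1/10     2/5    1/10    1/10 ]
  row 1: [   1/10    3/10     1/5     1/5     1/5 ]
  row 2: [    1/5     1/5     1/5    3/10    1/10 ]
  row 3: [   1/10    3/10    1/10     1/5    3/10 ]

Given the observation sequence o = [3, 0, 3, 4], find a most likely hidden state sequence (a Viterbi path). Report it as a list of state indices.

path = [2, 0, 2, 3]

t=0: δ = [2.000e-02, 6.000e-02, 9.000e-02, 4.000e-02]  (obs o_0=3)
t=1: δ = [1.080e-02, 1.800e-03, 2.400e-03, 2.700e-03]  ψ = [2, 2, 1, 2]  (obs o_1=0)
t=2: δ = [1.080e-04, 4.320e-04, 1.620e-03, 4.320e-04]  ψ = [0, 0, 0, 0]  (obs o_2=3)
t=3: δ = [6.480e-05, 6.480e-05, 1.620e-05, 1.458e-04]  ψ = [2, 2, 2, 2]  (obs o_3=4)
backtrack: best end state = 3; path = [2, 0, 2, 3]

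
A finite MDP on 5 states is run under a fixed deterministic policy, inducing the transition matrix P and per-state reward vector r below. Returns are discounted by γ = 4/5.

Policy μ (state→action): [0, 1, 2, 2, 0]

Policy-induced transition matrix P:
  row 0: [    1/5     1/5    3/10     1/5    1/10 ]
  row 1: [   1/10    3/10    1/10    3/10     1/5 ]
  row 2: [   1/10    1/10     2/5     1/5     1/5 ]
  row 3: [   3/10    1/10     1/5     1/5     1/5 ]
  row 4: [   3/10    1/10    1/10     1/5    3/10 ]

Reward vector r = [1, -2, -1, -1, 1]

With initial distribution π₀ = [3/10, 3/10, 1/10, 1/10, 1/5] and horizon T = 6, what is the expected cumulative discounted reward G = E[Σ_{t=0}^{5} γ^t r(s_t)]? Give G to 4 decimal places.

t=0: π = [0.3000, 0.3000, 0.1000, 0.1000, 0.2000], E[r] = -0.3000, γ^t·E[r] = -0.300000, running G = -0.300000
t=1: π = [0.1900, 0.1900, 0.2000, 0.2300, 0.1900], E[r] = -0.4300, γ^t·E[r] = -0.344000, running G = -0.644000
t=2: π = [0.2030, 0.1570, 0.2210, 0.2190, 0.2000], E[r] = -0.3510, γ^t·E[r] = -0.224640, running G = -0.868640
t=3: π = [0.2041, 0.1517, 0.2288, 0.2157, 0.1997], E[r] = -0.3441, γ^t·E[r] = -0.176179, running G = -1.044819
t=4: π = [0.2035, 0.1508, 0.2310, 0.2152, 0.1996], E[r] = -0.3447, γ^t·E[r] = -0.141169, running G = -1.185988
t=5: π = [0.2033, 0.1505, 0.2315, 0.2151, 0.1996], E[r] = -0.3447, γ^t·E[r] = -0.112950, running G = -1.298937

G = -1.2989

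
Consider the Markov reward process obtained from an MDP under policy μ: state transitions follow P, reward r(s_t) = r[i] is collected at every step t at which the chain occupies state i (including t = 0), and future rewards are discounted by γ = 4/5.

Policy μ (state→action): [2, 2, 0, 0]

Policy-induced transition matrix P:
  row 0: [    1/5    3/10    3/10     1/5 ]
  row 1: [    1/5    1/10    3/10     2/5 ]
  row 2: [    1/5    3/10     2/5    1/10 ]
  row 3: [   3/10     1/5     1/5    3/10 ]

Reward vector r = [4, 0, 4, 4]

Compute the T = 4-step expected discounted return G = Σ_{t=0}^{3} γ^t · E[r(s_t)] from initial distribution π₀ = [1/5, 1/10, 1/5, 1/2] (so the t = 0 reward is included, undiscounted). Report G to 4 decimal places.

t=0: π = [0.2000, 0.1000, 0.2000, 0.5000], E[r] = 3.6000, γ^t·E[r] = 3.600000, running G = 3.600000
t=1: π = [0.2500, 0.2300, 0.2700, 0.2500], E[r] = 3.0800, γ^t·E[r] = 2.464000, running G = 6.064000
t=2: π = [0.2250, 0.2290, 0.3020, 0.2440], E[r] = 3.0840, γ^t·E[r] = 1.973760, running G = 8.037760
t=3: π = [0.2244, 0.2298, 0.3058, 0.2400], E[r] = 3.0808, γ^t·E[r] = 1.577370, running G = 9.615130

G = 9.6151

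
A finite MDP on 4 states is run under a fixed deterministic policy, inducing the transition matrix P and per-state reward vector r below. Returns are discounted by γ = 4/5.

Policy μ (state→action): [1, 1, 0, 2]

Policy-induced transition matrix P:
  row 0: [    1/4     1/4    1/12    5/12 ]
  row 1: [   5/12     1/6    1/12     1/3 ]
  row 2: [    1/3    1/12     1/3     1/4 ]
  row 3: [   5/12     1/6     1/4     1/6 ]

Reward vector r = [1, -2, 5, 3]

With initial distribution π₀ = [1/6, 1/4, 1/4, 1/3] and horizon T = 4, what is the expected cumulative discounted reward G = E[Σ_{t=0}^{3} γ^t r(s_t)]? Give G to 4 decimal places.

G = 5.4532

t=0: π = [0.1667, 0.2500, 0.2500, 0.3333], E[r] = 1.9167, γ^t·E[r] = 1.916667, running G = 1.916667
t=1: π = [0.3681, 0.1597, 0.2014, 0.2708], E[r] = 1.8681, γ^t·E[r] = 1.494444, running G = 3.411111
t=2: π = [0.3385, 0.1806, 0.1788, 0.3021], E[r] = 1.7778, γ^t·E[r] = 1.137778, running G = 4.548889
t=3: π = [0.3453, 0.1800, 0.1784, 0.2963], E[r] = 1.7662, γ^t·E[r] = 0.904296, running G = 5.453185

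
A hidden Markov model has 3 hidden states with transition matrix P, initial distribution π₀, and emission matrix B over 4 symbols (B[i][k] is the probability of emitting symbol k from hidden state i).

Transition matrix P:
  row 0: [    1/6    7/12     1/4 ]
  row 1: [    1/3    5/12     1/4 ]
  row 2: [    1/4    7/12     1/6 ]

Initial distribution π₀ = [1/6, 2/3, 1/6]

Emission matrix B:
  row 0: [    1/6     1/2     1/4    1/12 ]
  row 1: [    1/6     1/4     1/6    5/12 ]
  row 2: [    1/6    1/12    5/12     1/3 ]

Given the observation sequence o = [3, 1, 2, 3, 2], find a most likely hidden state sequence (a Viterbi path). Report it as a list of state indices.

path = [1, 0, 2, 1, 2]

t=0: δ = [1.389e-02, 2.778e-01, 5.556e-02]  (obs o_0=3)
t=1: δ = [4.630e-02, 2.894e-02, 5.787e-03]  ψ = [1, 1, 1]  (obs o_1=1)
t=2: δ = [2.411e-03, 4.501e-03, 4.823e-03]  ψ = [1, 0, 0]  (obs o_2=2)
t=3: δ = [1.250e-04, 1.172e-03, 3.751e-04]  ψ = [1, 2, 1]  (obs o_3=3)
t=4: δ = [9.768e-05, 8.140e-05, 1.221e-04]  ψ = [1, 1, 1]  (obs o_4=2)
backtrack: best end state = 2; path = [1, 0, 2, 1, 2]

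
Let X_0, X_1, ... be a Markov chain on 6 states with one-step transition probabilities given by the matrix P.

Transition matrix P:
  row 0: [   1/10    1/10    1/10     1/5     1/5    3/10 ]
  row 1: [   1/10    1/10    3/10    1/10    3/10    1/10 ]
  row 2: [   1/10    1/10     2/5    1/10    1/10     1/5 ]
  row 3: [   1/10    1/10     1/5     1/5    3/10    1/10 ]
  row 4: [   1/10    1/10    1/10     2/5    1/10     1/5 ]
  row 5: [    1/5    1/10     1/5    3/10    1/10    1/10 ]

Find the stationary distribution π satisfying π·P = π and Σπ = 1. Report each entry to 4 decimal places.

Balance equations π_j = Σ_i π_i·P[i][j]:
  π_0 = 1/10·π_0 + 1/10·π_1 + 1/10·π_2 + 1/10·π_3 + 1/10·π_4 + 1/5·π_5
  π_1 = 1/10·π_0 + 1/10·π_1 + 1/10·π_2 + 1/10·π_3 + 1/10·π_4 + 1/10·π_5
  π_2 = 1/10·π_0 + 3/10·π_1 + 2/5·π_2 + 1/5·π_3 + 1/10·π_4 + 1/5·π_5
  π_3 = 1/5·π_0 + 1/10·π_1 + 1/10·π_2 + 1/5·π_3 + 2/5·π_4 + 3/10·π_5
  π_4 = 1/5·π_0 + 3/10·π_1 + 1/10·π_2 + 3/10·π_3 + 1/10·π_4 + 1/10·π_5
  normalize: π_0 + π_1 + π_2 + π_3 + π_4 + π_5 = 1
Solving the linear system gives exactly π = [1090/9369, 1/10, 2353/10410, 20501/93690, 16433/93690, 1531/9369].

π = [0.1163, 0.1000, 0.2260, 0.2188, 0.1754, 0.1634]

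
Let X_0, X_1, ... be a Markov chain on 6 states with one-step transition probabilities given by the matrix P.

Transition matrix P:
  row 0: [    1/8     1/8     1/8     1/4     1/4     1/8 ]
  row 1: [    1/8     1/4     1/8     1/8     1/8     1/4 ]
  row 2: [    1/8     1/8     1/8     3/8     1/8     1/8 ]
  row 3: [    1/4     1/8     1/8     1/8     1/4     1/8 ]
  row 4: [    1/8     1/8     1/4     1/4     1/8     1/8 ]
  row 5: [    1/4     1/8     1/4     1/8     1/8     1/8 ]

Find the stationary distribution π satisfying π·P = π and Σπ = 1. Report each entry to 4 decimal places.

π = [0.1689, 0.1429, 0.1644, 0.2087, 0.1722, 0.1429]

Balance equations π_j = Σ_i π_i·P[i][j]:
  π_0 = 1/8·π_0 + 1/8·π_1 + 1/8·π_2 + 1/4·π_3 + 1/8·π_4 + 1/4·π_5
  π_1 = 1/8·π_0 + 1/4·π_1 + 1/8·π_2 + 1/8·π_3 + 1/8·π_4 + 1/8·π_5
  π_2 = 1/8·π_0 + 1/8·π_1 + 1/8·π_2 + 1/8·π_3 + 1/4·π_4 + 1/4·π_5
  π_3 = 1/4·π_0 + 1/8·π_1 + 3/8·π_2 + 1/8·π_3 + 1/4·π_4 + 1/8·π_5
  π_4 = 1/4·π_0 + 1/8·π_1 + 1/8·π_2 + 1/4·π_3 + 1/8·π_4 + 1/8·π_5
  normalize: π_0 + π_1 + π_2 + π_3 + π_4 + π_5 = 1
Solving the linear system gives exactly π = [37/219, 1/7, 12/73, 320/1533, 88/511, 1/7].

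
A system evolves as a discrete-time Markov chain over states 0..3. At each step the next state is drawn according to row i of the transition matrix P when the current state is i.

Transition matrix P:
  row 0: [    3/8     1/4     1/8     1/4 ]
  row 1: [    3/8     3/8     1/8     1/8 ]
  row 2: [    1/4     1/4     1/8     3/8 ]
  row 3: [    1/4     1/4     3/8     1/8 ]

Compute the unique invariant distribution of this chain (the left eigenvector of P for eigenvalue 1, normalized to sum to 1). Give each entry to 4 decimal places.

Balance equations π_j = Σ_i π_i·P[i][j]:
  π_0 = 3/8·π_0 + 3/8·π_1 + 1/4·π_2 + 1/4·π_3
  π_1 = 1/4·π_0 + 3/8·π_1 + 1/4·π_2 + 1/4·π_3
  π_2 = 1/8·π_0 + 1/8·π_1 + 1/8·π_2 + 3/8·π_3
  normalize: π_0 + π_1 + π_2 + π_3 = 1
Solving the linear system gives exactly π = [16/49, 2/7, 87/490, 103/490].

π = [0.3265, 0.2857, 0.1776, 0.2102]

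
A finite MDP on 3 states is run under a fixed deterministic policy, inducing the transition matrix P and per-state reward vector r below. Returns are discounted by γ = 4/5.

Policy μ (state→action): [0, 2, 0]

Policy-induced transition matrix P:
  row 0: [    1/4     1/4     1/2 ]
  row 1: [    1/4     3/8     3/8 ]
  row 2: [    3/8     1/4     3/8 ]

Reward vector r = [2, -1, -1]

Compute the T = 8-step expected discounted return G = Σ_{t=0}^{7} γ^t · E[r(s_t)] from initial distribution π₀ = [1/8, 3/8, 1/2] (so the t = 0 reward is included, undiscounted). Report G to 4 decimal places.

t=0: π = [0.1250, 0.3750, 0.5000], E[r] = -0.6250, γ^t·E[r] = -0.625000, running G = -0.625000
t=1: π = [0.3125, 0.2969, 0.3906], E[r] = -0.0625, γ^t·E[r] = -0.050000, running G = -0.675000
t=2: π = [0.2988, 0.2871, 0.4141], E[r] = -0.1035, γ^t·E[r] = -0.066250, running G = -0.741250
t=3: π = [0.3018, 0.2859, 0.4124], E[r] = -0.0947, γ^t·E[r] = -0.048500, running G = -0.789750
t=4: π = [0.3015, 0.2857, 0.4127], E[r] = -0.0954, γ^t·E[r] = -0.039063, running G = -0.828813
t=5: π = [0.3016, 0.2857, 0.4127], E[r] = -0.0952, γ^t·E[r] = -0.031205, running G = -0.860018
t=6: π = [0.3016, 0.2857, 0.4127], E[r] = -0.0952, γ^t·E[r] = -0.024967, running G = -0.884984
t=7: π = [0.3016, 0.2857, 0.4127], E[r] = -0.0952, γ^t·E[r] = -0.019973, running G = -0.904957

G = -0.9050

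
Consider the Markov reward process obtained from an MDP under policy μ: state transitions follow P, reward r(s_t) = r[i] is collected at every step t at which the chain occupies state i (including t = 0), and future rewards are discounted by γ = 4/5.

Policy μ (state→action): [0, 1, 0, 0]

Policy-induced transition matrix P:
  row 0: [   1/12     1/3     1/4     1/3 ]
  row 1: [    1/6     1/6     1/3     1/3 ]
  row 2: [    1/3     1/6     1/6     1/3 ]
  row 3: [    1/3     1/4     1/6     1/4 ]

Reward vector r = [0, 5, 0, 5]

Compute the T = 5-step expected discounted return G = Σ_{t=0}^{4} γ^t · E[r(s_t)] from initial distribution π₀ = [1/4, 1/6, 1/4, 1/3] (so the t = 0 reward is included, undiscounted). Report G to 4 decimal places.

G = 8.8804

t=0: π = [0.2500, 0.1667, 0.2500, 0.3333], E[r] = 2.5000, γ^t·E[r] = 2.500000, running G = 2.500000
t=1: π = [0.2431, 0.2361, 0.2153, 0.3056], E[r] = 2.7083, γ^t·E[r] = 2.166667, running G = 4.666667
t=2: π = [0.2332, 0.2326, 0.2263, 0.3079], E[r] = 2.7025, γ^t·E[r] = 1.729630, running G = 6.396296
t=3: π = [0.2363, 0.2312, 0.2249, 0.3077], E[r] = 2.6943, γ^t·E[r] = 1.379506, running G = 7.775802
t=4: π = [0.2357, 0.2317, 0.2249, 0.3077], E[r] = 2.6969, γ^t·E[r] = 1.104642, running G = 8.880444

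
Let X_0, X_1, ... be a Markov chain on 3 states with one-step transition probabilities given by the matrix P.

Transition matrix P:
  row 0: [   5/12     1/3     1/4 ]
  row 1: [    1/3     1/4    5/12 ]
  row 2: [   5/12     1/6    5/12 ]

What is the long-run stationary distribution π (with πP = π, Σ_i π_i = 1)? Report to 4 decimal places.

Balance equations π_j = Σ_i π_i·P[i][j]:
  π_0 = 5/12·π_0 + 1/3·π_1 + 5/12·π_2
  π_1 = 1/3·π_0 + 1/4·π_1 + 1/6·π_2
  normalize: π_0 + π_1 + π_2 = 1
Solving the linear system gives exactly π = [53/134, 17/67, 47/134].

π = [0.3955, 0.2537, 0.3507]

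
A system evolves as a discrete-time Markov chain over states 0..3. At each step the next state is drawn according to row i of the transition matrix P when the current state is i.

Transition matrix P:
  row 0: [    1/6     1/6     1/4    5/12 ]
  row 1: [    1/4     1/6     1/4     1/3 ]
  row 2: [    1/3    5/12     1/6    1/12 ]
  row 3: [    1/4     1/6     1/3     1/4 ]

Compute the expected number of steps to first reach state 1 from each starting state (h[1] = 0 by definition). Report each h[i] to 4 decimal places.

h = [4.3509, 0.0000, 3.3684, 4.2807]

First-step conditioning: h[1] = 0; for i ≠ 1, h[i] = 1 + Σ_k P[i][k]·h[k].
  h[0] = 1 + 1/6·h[0] + 1/4·h[2] + 5/12·h[3]
  h[2] = 1 + 1/3·h[0] + 1/6·h[2] + 1/12·h[3]
  h[3] = 1 + 1/4·h[0] + 1/3·h[2] + 1/4·h[3]
Solving the 3×3 linear system over states ≠ 1 gives exactly h = [248/57, 0, 64/19, 244/57] (h[1] = 0 is the target).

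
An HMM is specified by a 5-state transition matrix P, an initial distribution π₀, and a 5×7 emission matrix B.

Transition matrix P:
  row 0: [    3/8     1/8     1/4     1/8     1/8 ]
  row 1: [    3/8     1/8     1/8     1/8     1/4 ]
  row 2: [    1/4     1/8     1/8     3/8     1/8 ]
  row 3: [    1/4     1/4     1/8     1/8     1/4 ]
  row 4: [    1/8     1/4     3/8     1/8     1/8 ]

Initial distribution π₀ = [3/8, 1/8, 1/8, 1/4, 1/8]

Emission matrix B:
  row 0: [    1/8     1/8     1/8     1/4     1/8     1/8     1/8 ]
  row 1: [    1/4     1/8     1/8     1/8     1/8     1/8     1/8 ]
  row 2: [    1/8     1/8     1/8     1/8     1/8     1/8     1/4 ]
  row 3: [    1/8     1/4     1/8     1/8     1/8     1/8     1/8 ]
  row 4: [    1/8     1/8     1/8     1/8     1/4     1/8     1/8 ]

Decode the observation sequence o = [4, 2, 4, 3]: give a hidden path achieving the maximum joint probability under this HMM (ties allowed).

t=0: δ = [4.688e-02, 1.562e-02, 1.562e-02, 3.125e-02, 3.125e-02]  (obs o_0=4)
t=1: δ = [2.197e-03, 9.766e-04, 1.465e-03, 7.324e-04, 9.766e-04]  ψ = [0, 3, 0, 0, 3]  (obs o_1=2)
t=2: δ = [1.030e-04, 3.433e-05, 6.866e-05, 6.866e-05, 6.866e-05]  ψ = [0, 0, 0, 2, 0]  (obs o_2=4)
t=3: δ = [9.656e-06, 2.146e-06, 3.219e-06, 3.219e-06, 2.146e-06]  ψ = [0, 3, 0, 2, 3]  (obs o_3=3)
backtrack: best end state = 0; path = [0, 0, 0, 0]

path = [0, 0, 0, 0]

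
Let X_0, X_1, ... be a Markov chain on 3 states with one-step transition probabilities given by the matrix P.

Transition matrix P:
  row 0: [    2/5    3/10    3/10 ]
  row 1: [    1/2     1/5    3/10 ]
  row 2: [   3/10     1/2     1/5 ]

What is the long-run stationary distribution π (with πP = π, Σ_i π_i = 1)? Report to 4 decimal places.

π = [0.4050, 0.3223, 0.2727]

Balance equations π_j = Σ_i π_i·P[i][j]:
  π_0 = 2/5·π_0 + 1/2·π_1 + 3/10·π_2
  π_1 = 3/10·π_0 + 1/5·π_1 + 1/2·π_2
  normalize: π_0 + π_1 + π_2 = 1
Solving the linear system gives exactly π = [49/121, 39/121, 3/11].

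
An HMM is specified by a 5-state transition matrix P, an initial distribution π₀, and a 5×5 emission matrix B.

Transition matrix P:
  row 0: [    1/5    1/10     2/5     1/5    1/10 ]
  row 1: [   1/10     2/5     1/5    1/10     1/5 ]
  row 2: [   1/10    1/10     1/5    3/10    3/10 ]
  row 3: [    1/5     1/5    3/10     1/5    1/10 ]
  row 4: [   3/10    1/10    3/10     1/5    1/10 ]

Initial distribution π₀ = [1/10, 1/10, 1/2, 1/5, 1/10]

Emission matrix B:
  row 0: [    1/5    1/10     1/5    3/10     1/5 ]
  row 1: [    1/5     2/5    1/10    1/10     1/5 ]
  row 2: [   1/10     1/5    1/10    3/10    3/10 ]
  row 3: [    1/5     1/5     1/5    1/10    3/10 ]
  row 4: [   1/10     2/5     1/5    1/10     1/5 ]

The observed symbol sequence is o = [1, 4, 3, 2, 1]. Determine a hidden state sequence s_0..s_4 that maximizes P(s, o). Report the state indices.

path = [2, 3, 2, 3, 1]

t=0: δ = [1.000e-02, 4.000e-02, 1.000e-01, 4.000e-02, 4.000e-02]  (obs o_0=1)
t=1: δ = [2.400e-03, 3.200e-03, 6.000e-03, 9.000e-03, 6.000e-03]  ψ = [4, 1, 2, 2, 2]  (obs o_1=4)
t=2: δ = [5.400e-04, 1.800e-04, 8.100e-04, 1.800e-04, 1.800e-04]  ψ = [3, 3, 3, 2, 2]  (obs o_2=3)
t=3: δ = [2.160e-05, 8.100e-06, 2.160e-05, 4.860e-05, 4.860e-05]  ψ = [0, 2, 0, 2, 2]  (obs o_3=2)
t=4: δ = [1.458e-06, 3.888e-06, 2.916e-06, 1.944e-06, 2.592e-06]  ψ = [4, 3, 3, 3, 2]  (obs o_4=1)
backtrack: best end state = 1; path = [2, 3, 2, 3, 1]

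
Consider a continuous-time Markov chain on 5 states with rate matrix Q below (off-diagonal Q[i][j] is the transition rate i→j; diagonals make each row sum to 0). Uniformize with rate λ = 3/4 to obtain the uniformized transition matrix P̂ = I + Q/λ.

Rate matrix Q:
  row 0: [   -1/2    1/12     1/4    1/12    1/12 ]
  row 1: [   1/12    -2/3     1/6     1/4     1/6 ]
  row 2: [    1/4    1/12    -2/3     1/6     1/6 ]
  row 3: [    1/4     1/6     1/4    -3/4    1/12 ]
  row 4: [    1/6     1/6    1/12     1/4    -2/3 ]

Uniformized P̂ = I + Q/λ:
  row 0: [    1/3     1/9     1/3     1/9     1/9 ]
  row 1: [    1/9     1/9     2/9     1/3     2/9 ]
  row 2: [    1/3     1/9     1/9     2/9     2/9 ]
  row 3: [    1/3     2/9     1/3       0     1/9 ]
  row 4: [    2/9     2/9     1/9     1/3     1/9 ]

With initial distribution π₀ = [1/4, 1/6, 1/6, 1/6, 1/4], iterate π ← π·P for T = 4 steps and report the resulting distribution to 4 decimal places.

π = [0.2833, 0.1487, 0.2314, 0.1834, 0.1532]

t=0: π = [0.2500, 0.1667, 0.1667, 0.1667, 0.2500]
t=1: π = [0.2685, 0.1574, 0.2222, 0.2037, 0.1481]
t=2: π = [0.2819, 0.1502, 0.2335, 0.1811, 0.1533]
t=3: π = [0.2829, 0.1483, 0.2307, 0.1844, 0.1537]
t=4: π = [0.2833, 0.1487, 0.2314, 0.1834, 0.1532]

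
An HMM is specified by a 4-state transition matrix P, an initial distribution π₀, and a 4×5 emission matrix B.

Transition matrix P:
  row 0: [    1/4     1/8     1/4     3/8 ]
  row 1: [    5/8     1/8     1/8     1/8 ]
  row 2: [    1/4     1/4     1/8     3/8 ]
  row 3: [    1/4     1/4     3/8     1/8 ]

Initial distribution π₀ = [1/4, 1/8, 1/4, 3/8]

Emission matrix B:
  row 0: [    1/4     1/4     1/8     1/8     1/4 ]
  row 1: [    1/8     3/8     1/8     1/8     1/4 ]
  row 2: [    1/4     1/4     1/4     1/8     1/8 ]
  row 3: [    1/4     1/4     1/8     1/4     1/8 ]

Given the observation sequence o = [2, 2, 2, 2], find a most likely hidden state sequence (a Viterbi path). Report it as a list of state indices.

t=0: δ = [3.125e-02, 1.562e-02, 6.250e-02, 4.688e-02]  (obs o_0=2)
t=1: δ = [1.953e-03, 1.953e-03, 4.395e-03, 2.930e-03]  ψ = [2, 2, 3, 2]  (obs o_1=2)
t=2: δ = [1.526e-04, 1.373e-04, 2.747e-04, 2.060e-04]  ψ = [1, 2, 3, 2]  (obs o_2=2)
t=3: δ = [1.073e-05, 8.583e-06, 1.931e-05, 1.287e-05]  ψ = [1, 2, 3, 2]  (obs o_3=2)
backtrack: best end state = 2; path = [3, 2, 3, 2]

path = [3, 2, 3, 2]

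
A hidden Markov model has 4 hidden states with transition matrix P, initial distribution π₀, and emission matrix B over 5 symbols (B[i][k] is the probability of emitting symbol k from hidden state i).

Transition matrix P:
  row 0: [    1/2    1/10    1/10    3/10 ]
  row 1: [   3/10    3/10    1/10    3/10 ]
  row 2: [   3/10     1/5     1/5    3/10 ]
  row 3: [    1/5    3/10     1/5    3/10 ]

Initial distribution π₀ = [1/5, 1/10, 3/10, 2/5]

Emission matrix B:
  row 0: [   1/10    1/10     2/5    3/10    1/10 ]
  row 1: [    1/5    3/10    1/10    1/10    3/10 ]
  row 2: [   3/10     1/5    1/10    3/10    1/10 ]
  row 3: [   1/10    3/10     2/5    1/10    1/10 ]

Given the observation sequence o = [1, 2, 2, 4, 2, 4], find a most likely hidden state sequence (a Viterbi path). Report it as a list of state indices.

path = [3, 3, 3, 1, 3, 1]

t=0: δ = [2.000e-02, 3.000e-02, 6.000e-02, 1.200e-01]  (obs o_0=1)
t=1: δ = [9.600e-03, 3.600e-03, 2.400e-03, 1.440e-02]  ψ = [3, 3, 3, 3]  (obs o_1=2)
t=2: δ = [1.920e-03, 4.320e-04, 2.880e-04, 1.728e-03]  ψ = [0, 3, 3, 3]  (obs o_2=2)
t=3: δ = [9.600e-05, 1.555e-04, 3.456e-05, 5.760e-05]  ψ = [0, 3, 3, 0]  (obs o_3=4)
t=4: δ = [1.920e-05, 4.666e-06, 1.555e-06, 1.866e-05]  ψ = [0, 1, 1, 1]  (obs o_4=2)
t=5: δ = [9.600e-07, 1.680e-06, 3.732e-07, 5.760e-07]  ψ = [0, 3, 3, 0]  (obs o_5=4)
backtrack: best end state = 1; path = [3, 3, 3, 1, 3, 1]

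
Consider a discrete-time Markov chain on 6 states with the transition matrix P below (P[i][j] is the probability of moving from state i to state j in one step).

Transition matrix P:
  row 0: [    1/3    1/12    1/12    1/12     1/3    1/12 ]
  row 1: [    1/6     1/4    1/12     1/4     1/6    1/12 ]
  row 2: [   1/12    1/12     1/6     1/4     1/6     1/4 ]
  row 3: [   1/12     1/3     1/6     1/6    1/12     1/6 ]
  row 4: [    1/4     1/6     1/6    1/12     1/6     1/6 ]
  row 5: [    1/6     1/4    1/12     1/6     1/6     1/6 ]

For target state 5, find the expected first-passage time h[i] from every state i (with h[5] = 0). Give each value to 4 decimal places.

h = [7.4818, 7.4818, 6.1215, 6.8502, 6.8502, 0.0000]

First-step conditioning: h[5] = 0; for i ≠ 5, h[i] = 1 + Σ_k P[i][k]·h[k].
  h[0] = 1 + 1/3·h[0] + 1/12·h[1] + 1/12·h[2] + 1/12·h[3] + 1/3·h[4]
  h[1] = 1 + 1/6·h[0] + 1/4·h[1] + 1/12·h[2] + 1/4·h[3] + 1/6·h[4]
  h[2] = 1 + 1/12·h[0] + 1/12·h[1] + 1/6·h[2] + 1/4·h[3] + 1/6·h[4]
  h[3] = 1 + 1/12·h[0] + 1/3·h[1] + 1/6·h[2] + 1/6·h[3] + 1/12·h[4]
  h[4] = 1 + 1/4·h[0] + 1/6·h[1] + 1/6·h[2] + 1/12·h[3] + 1/6·h[4]
Solving the 5×5 linear system over states ≠ 5 gives exactly h = [1848/247, 1848/247, 1512/247, 1692/247, 1692/247, 0] (h[5] = 0 is the target).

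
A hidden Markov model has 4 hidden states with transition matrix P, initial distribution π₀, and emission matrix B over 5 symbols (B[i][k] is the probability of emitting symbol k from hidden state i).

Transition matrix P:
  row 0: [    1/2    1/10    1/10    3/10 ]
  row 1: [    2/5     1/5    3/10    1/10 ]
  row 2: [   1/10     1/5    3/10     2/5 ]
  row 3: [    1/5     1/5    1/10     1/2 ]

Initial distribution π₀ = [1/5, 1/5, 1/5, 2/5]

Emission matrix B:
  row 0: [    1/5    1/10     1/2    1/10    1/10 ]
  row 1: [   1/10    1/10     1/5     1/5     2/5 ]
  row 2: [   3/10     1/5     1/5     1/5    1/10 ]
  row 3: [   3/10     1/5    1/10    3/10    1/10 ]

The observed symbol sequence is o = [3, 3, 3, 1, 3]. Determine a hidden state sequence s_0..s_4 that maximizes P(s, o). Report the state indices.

path = [3, 3, 3, 3, 3]

t=0: δ = [2.000e-02, 4.000e-02, 4.000e-02, 1.200e-01]  (obs o_0=3)
t=1: δ = [2.400e-03, 4.800e-03, 2.400e-03, 1.800e-02]  ψ = [3, 3, 1, 3]  (obs o_1=3)
t=2: δ = [3.600e-04, 7.200e-04, 3.600e-04, 2.700e-03]  ψ = [3, 3, 3, 3]  (obs o_2=3)
t=3: δ = [5.400e-05, 5.400e-05, 5.400e-05, 2.700e-04]  ψ = [3, 3, 3, 3]  (obs o_3=1)
t=4: δ = [5.400e-06, 1.080e-05, 5.400e-06, 4.050e-05]  ψ = [3, 3, 3, 3]  (obs o_4=3)
backtrack: best end state = 3; path = [3, 3, 3, 3, 3]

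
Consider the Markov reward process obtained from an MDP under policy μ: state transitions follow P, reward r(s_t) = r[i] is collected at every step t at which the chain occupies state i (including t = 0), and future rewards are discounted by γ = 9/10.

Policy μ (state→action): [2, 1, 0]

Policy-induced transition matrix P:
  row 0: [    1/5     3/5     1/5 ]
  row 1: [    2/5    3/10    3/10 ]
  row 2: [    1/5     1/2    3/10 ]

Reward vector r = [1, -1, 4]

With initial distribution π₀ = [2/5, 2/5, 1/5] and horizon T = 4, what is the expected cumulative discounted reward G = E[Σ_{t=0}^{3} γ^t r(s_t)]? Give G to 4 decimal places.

G = 3.0154

t=0: π = [0.4000, 0.4000, 0.2000], E[r] = 0.8000, γ^t·E[r] = 0.800000, running G = 0.800000
t=1: π = [0.2800, 0.4600, 0.2600], E[r] = 0.8600, γ^t·E[r] = 0.774000, running G = 1.574000
t=2: π = [0.2920, 0.4360, 0.2720], E[r] = 0.9440, γ^t·E[r] = 0.764640, running G = 2.338640
t=3: π = [0.2872, 0.4420, 0.2708], E[r] = 0.9284, γ^t·E[r] = 0.676804, running G = 3.015444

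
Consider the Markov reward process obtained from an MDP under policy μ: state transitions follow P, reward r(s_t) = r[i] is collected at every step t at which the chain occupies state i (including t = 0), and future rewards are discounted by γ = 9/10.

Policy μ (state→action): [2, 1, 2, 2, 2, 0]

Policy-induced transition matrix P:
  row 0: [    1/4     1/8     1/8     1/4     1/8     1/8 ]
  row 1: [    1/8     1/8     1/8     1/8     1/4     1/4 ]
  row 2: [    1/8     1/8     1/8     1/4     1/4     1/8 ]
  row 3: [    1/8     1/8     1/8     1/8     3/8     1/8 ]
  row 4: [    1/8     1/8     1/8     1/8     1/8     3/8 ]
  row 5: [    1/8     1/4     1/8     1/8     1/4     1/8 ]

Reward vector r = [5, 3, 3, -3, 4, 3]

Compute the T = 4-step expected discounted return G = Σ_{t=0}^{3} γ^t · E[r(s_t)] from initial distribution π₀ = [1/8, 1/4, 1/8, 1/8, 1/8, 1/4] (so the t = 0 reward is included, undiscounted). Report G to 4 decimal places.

G = 8.8833

t=0: π = [0.1250, 0.2500, 0.1250, 0.1250, 0.1250, 0.2500], E[r] = 2.6250, γ^t·E[r] = 2.625000, running G = 2.625000
t=1: π = [0.1406, 0.1563, 0.1250, 0.1563, 0.2344, 0.1875], E[r] = 2.5781, γ^t·E[r] = 2.320313, running G = 4.945313
t=2: π = [0.1426, 0.1484, 0.1250, 0.1582, 0.2227, 0.2031], E[r] = 2.5586, γ^t·E[r] = 2.072461, running G = 7.017773
t=3: π = [0.1428, 0.1504, 0.1250, 0.1584, 0.2241, 0.1992], E[r] = 2.5591, γ^t·E[r] = 1.865571, running G = 8.883344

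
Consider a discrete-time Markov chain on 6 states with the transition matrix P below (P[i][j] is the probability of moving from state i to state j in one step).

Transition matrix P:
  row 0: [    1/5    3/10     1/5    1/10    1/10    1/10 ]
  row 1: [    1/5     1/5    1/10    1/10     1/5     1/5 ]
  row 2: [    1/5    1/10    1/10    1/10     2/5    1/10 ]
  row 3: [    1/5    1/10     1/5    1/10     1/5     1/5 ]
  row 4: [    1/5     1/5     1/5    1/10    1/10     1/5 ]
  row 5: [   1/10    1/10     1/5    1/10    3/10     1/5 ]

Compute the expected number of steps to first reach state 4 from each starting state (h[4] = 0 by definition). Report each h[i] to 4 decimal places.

First-step conditioning: h[4] = 0; for i ≠ 4, h[i] = 1 + Σ_k P[i][k]·h[k].
  h[0] = 1 + 1/5·h[0] + 3/10·h[1] + 1/5·h[2] + 1/10·h[3] + 1/10·h[5]
  h[1] = 1 + 1/5·h[0] + 1/5·h[1] + 1/10·h[2] + 1/10·h[3] + 1/5·h[5]
  h[2] = 1 + 1/5·h[0] + 1/10·h[1] + 1/10·h[2] + 1/10·h[3] + 1/10·h[5]
  h[3] = 1 + 1/5·h[0] + 1/10·h[1] + 1/5·h[2] + 1/10·h[3] + 1/5·h[5]
  h[5] = 1 + 1/10·h[0] + 1/10·h[1] + 1/5·h[2] + 1/10·h[3] + 1/5·h[5]
Solving the 5×5 linear system over states ≠ 4 gives exactly h = [109300/22717, 99900/22717, 81200/22717, 98030/22717, 0, 87100/22717] (h[4] = 0 is the target).

h = [4.8114, 4.3976, 3.5744, 4.3153, 0.0000, 3.8341]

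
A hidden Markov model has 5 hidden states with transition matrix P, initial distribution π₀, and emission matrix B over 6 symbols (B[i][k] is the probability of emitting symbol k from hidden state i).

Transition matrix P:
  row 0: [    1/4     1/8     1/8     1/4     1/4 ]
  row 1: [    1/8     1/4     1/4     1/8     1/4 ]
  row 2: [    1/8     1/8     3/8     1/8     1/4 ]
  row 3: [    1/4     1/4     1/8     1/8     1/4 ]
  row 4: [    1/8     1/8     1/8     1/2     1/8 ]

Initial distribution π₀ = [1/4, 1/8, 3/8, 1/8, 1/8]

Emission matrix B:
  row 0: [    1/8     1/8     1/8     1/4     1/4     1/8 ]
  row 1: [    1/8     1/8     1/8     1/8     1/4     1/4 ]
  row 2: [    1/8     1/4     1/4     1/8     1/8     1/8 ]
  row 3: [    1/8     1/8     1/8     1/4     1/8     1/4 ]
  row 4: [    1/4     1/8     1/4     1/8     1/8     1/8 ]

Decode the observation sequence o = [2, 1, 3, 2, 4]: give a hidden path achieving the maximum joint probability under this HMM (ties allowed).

t=0: δ = [3.125e-02, 1.562e-02, 9.375e-02, 1.562e-02, 3.125e-02]  (obs o_0=2)
t=1: δ = [1.465e-03, 1.465e-03, 8.789e-03, 1.953e-03, 2.930e-03]  ψ = [2, 2, 2, 4, 2]  (obs o_1=1)
t=2: δ = [2.747e-04, 1.373e-04, 4.120e-04, 3.662e-04, 2.747e-04]  ψ = [2, 2, 2, 4, 2]  (obs o_2=3)
t=3: δ = [1.144e-05, 1.144e-05, 3.862e-05, 1.717e-05, 2.575e-05]  ψ = [3, 3, 2, 4, 2]  (obs o_3=2)
t=4: δ = [1.207e-06, 1.207e-06, 1.810e-06, 1.609e-06, 1.207e-06]  ψ = [2, 2, 2, 4, 2]  (obs o_4=4)
backtrack: best end state = 2; path = [2, 2, 2, 2, 2]

path = [2, 2, 2, 2, 2]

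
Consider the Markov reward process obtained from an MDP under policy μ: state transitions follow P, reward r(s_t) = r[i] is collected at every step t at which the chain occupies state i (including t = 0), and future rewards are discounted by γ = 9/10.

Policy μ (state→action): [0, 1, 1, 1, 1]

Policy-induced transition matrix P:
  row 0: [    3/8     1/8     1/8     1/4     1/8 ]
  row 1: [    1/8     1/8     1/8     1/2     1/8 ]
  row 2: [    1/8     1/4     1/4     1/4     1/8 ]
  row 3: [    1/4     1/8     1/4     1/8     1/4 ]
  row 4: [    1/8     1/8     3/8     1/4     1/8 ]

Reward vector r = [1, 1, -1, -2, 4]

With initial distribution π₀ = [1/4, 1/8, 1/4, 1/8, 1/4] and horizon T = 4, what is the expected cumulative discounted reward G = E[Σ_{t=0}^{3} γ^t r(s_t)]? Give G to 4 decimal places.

t=0: π = [0.2500, 0.1250, 0.2500, 0.1250, 0.2500], E[r] = 0.8750, γ^t·E[r] = 0.875000, running G = 0.875000
t=1: π = [0.2031, 0.1563, 0.2344, 0.2656, 0.1406], E[r] = 0.1563, γ^t·E[r] = 0.140625, running G = 1.015625
t=2: π = [0.2090, 0.1543, 0.2227, 0.2559, 0.1582], E[r] = 0.2617, γ^t·E[r] = 0.211992, running G = 1.227617
t=3: π = [0.2092, 0.1528, 0.2244, 0.2566, 0.1570], E[r] = 0.2524, γ^t·E[r] = 0.184030, running G = 1.411647

G = 1.4116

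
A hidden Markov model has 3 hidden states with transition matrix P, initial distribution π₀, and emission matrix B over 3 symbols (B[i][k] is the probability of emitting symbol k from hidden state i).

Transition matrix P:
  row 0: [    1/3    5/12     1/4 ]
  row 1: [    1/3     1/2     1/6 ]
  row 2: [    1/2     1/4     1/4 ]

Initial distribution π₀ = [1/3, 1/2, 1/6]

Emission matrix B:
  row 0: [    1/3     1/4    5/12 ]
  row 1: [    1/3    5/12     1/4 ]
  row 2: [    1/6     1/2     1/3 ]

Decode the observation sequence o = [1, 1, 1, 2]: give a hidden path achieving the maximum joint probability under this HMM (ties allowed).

path = [1, 1, 1, 0]

t=0: δ = [8.333e-02, 2.083e-01, 8.333e-02]  (obs o_0=1)
t=1: δ = [1.736e-02, 4.340e-02, 1.736e-02]  ψ = [1, 1, 1]  (obs o_1=1)
t=2: δ = [3.617e-03, 9.042e-03, 3.617e-03]  ψ = [1, 1, 1]  (obs o_2=1)
t=3: δ = [1.256e-03, 1.130e-03, 5.023e-04]  ψ = [1, 1, 1]  (obs o_3=2)
backtrack: best end state = 0; path = [1, 1, 1, 0]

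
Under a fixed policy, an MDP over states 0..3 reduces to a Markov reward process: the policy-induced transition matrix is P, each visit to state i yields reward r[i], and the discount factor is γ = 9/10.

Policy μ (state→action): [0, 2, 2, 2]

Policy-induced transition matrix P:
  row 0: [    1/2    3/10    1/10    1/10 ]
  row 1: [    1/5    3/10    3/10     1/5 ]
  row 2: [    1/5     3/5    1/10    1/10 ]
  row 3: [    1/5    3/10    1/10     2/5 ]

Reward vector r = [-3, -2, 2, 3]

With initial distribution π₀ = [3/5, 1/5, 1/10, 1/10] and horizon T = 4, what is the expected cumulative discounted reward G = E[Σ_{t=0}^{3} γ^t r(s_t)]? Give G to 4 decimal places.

G = -3.7762

t=0: π = [0.6000, 0.2000, 0.1000, 0.1000], E[r] = -1.7000, γ^t·E[r] = -1.700000, running G = -1.700000
t=1: π = [0.3800, 0.3300, 0.1400, 0.1500], E[r] = -1.0700, γ^t·E[r] = -0.963000, running G = -2.663000
t=2: π = [0.3140, 0.3420, 0.1660, 0.1780], E[r] = -0.7600, γ^t·E[r] = -0.615600, running G = -3.278600
t=3: π = [0.2942, 0.3498, 0.1684, 0.1876], E[r] = -0.6826, γ^t·E[r] = -0.497615, running G = -3.776215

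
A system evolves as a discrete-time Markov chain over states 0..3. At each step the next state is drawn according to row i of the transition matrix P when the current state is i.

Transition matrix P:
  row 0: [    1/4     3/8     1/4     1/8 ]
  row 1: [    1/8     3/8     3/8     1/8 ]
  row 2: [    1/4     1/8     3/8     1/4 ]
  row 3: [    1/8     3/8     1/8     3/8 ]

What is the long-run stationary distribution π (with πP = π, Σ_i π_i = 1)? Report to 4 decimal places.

Balance equations π_j = Σ_i π_i·P[i][j]:
  π_0 = 1/4·π_0 + 1/8·π_1 + 1/4·π_2 + 1/8·π_3
  π_1 = 3/8·π_0 + 3/8·π_1 + 1/8·π_2 + 3/8·π_3
  π_2 = 1/4·π_0 + 3/8·π_1 + 3/8·π_2 + 1/8·π_3
  normalize: π_0 + π_1 + π_2 + π_3 = 1
Solving the linear system gives exactly π = [33/178, 107/356, 53/178, 77/356].

π = [0.1854, 0.3006, 0.2978, 0.2163]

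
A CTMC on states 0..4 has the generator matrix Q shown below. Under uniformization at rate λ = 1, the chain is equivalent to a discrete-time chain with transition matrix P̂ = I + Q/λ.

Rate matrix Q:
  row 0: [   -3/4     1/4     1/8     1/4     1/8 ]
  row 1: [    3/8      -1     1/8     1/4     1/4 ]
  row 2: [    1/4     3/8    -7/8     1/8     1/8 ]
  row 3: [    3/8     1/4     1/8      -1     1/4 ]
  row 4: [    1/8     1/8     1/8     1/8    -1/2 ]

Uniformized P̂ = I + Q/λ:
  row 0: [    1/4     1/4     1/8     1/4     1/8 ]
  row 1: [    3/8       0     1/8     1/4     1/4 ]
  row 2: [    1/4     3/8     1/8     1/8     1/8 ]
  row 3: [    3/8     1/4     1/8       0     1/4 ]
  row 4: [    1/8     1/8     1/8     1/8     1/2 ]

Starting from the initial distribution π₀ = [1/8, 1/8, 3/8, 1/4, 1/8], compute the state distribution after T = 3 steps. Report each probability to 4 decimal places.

t=0: π = [0.1250, 0.1250, 0.3750, 0.2500, 0.1250]
t=1: π = [0.2813, 0.2500, 0.1250, 0.1250, 0.2188]
t=2: π = [0.2695, 0.1758, 0.1250, 0.1758, 0.2539]
t=3: π = [0.2622, 0.1899, 0.1250, 0.1587, 0.2642]

π = [0.2622, 0.1899, 0.1250, 0.1587, 0.2642]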